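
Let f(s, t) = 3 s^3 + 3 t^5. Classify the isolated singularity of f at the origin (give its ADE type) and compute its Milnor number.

The Hessian of f at 0 is [[0, 0], [0, 0]] with rank 0, so corank 2. A Groebner basis of the Jacobian ideal J(f) in C{s,t} is {t^4, s^2}; counting standard monomials gives mu = 8. Corank 2; j^3 = 3*s^3 is a perfect cube, so E-series; the 5-jet and mu = 8 give E_8.

Type E8, Milnor number mu = 8.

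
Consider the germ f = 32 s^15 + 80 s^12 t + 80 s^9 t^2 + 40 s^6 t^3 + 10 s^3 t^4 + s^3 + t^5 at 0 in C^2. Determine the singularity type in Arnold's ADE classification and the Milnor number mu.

Type E_8, Milnor number mu = 8.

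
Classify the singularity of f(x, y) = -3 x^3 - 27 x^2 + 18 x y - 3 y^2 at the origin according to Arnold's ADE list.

The Hessian of f at 0 has rank 1. Corank 1: A-series; mu = 2 gives A_2.

A2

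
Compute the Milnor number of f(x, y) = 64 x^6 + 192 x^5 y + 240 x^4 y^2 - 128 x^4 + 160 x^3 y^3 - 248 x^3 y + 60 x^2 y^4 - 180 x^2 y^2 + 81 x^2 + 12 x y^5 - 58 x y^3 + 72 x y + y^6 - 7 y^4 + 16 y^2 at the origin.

3

The Hessian of f at 0 has rank 1. Corank 1: A-series; mu = 3 gives A_3.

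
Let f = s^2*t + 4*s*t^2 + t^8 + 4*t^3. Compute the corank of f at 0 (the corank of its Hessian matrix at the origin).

The Hessian at 0 is [[0, 0], [0, 0]] of rank 0; hence corank 2.

2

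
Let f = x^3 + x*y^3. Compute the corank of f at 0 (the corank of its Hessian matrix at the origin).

Hessian at 0 has rank 0.

2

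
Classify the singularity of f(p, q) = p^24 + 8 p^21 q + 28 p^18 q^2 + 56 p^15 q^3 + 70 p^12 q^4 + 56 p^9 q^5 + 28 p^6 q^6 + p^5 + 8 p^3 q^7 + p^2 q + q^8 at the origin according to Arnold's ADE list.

D_9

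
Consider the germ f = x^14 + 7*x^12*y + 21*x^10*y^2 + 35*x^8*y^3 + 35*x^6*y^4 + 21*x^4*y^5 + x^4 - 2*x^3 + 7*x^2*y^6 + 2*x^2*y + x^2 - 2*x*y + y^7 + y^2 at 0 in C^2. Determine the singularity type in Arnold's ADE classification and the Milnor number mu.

The Hessian of f at 0 is [[2, -2], [-2, 2]] with rank 1, so corank 1. A Groebner basis of the Jacobian ideal J(f) in C{x,y} is {-14*x*y/3 + 5*x/3 + y^4 + 4*y^3/3 + 3*y^2 - 5*y/3, x*y^2 - 4*x*y/3 + x/3 - y^3/3 + y^2 - y/3, x^2 - x + y}; counting standard monomials gives mu = 6. Corank 1: A-series; mu = 6 gives A_6.

Type A_{6}, Milnor number mu = 6.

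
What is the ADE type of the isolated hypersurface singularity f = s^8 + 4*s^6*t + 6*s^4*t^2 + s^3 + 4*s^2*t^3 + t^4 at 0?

The Hessian of f at 0 has rank 0. Corank 2; j^3 = s^3 is a perfect cube, so E-series; the 4-jet and mu = 6 give E_6.

E6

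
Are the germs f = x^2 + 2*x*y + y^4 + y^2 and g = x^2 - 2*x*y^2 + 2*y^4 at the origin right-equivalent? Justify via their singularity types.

The Hessian of f at 0 has rank 1. Corank 1: A-series; mu = 3 gives A_3. The Hessian of g at 0 has rank 1. Corank 1: A-series; mu = 3 gives A_3. Both have type A_3, hence right-equivalent.

Yes.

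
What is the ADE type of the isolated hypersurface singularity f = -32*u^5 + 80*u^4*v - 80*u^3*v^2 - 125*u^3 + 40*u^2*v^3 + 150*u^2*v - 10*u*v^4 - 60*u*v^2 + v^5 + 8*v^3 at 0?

The Hessian of f at 0 is [[0, 0], [0, 0]] with rank 0, so corank 2. A Groebner basis of the Jacobian ideal J(f) in C{u,v} is {v^5, u*v^3 - 17*v^4/40, u^2 - 4*u*v/5 + 4*v^2/25}; counting standard monomials gives mu = 8. Corank 2; j^3 = -(5*u - 2*v)^3 is a perfect cube, so E-series; the 5-jet and mu = 8 give E_8.

E_8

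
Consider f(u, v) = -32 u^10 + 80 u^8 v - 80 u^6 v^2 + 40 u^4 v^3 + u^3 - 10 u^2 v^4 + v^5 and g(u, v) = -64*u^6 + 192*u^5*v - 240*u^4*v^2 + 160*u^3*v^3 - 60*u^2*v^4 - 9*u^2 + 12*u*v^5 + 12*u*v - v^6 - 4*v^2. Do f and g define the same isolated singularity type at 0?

No.

The Hessian of f at 0 is [[0, 0], [0, 0]] with rank 0, so corank 2. A Groebner basis of the Jacobian ideal J(f) in C{u,v} is {v^4, u^2}; counting standard monomials gives mu = 8. Corank 2; j^3 = u^3 is a perfect cube, so E-series; the 5-jet and mu = 8 give E_8. The Hessian of g at 0 is [[-18, 12], [12, -8]] with rank 1, so corank 1. A Groebner basis of the Jacobian ideal J(g) in C{u,v} is {v^5, u - 2*v/3}; counting standard monomials gives mu = 5. Corank 1: A-series; mu = 5 gives A_5. f is E_8 but g is A_5, hence not right-equivalent.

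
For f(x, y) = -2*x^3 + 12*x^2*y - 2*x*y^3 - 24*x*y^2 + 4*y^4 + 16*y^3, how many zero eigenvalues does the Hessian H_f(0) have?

2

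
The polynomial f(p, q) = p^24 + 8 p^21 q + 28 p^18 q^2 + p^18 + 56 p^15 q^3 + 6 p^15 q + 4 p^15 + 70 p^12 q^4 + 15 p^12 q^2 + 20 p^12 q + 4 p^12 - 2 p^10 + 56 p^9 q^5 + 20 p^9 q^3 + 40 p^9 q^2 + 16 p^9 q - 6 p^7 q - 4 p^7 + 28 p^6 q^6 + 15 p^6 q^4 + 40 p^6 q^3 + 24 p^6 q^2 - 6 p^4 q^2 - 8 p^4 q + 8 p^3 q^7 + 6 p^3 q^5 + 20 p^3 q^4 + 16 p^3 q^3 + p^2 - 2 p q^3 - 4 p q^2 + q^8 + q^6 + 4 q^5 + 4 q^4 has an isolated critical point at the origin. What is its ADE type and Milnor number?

The Hessian of f at 0 is [[2, 0], [0, 0]] with rank 1, so corank 1. A Groebner basis of the Jacobian ideal J(f) in C{p,q} is {p^3 - 8*p^2 + 32*p*q^2 - 32*p*q + 64*p - 128*q^2, p^2*q - 4*p^2 + 12*p*q^2 - 8*p*q + 16*p - 32*q^2, -p + q^3 + 2*q^2}; counting standard monomials gives mu = 7. Corank 1: A-series; mu = 7 gives A_7.

Type A7, Milnor number mu = 7.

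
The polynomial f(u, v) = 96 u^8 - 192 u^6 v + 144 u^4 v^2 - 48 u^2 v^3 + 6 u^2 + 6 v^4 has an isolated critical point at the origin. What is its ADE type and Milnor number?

The Hessian of f at 0 is [[12, 0], [0, 0]] with rank 1, so corank 1. A Groebner basis of the Jacobian ideal J(f) in C{u,v} is {v^3, u}; counting standard monomials gives mu = 3. Corank 1: A-series; mu = 3 gives A_3.

Type A_{3}, Milnor number mu = 3.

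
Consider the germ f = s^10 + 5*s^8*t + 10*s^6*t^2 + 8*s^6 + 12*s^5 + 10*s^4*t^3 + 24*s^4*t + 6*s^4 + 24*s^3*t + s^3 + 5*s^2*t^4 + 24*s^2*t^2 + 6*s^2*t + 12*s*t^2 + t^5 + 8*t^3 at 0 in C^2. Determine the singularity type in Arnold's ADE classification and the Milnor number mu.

The Hessian of f at 0 is [[0, 0], [0, 0]] with rank 0, so corank 2. A Groebner basis of the Jacobian ideal J(f) in C{s,t} is {s^2/128 + s*t^3 + s*t^2/8 + s*t/32 + t^3/4 + t^2/32, t^4, s^3 + 3*s^2/4 + 3*s*t + 8*t^3 + 3*t^2, s^2*t - s^2/8 + 2*s*t^2 - s*t/2 - t^2/2}; counting standard monomials gives mu = 8. Corank 2; j^3 = (s + 2*t)^3 is a perfect cube, so E-series; the 5-jet and mu = 8 give E_8.

Type E_8, Milnor number mu = 8.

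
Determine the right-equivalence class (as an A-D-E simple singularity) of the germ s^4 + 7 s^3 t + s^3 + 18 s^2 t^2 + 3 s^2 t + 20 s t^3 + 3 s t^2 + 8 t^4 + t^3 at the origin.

E_{7}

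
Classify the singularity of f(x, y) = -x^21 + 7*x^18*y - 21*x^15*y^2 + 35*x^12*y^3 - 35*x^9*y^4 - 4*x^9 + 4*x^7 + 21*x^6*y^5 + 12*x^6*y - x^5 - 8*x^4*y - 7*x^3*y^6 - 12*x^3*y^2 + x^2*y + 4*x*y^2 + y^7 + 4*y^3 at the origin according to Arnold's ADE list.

D_{8}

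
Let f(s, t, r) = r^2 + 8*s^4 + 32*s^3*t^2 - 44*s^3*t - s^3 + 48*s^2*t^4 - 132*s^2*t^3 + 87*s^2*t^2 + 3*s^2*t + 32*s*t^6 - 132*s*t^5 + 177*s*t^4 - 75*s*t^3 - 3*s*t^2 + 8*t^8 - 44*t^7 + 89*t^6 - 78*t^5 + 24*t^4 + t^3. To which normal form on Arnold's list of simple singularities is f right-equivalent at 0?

The Hessian of f at 0 has rank 1. Corank 2; j^3 = -(s - t)^3 is a perfect cube, so E-series; the 4-jet and mu = 7 give E_7.

E7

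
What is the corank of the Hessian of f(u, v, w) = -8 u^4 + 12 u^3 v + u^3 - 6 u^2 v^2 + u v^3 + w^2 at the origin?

2

Hessian at 0 has rank 1.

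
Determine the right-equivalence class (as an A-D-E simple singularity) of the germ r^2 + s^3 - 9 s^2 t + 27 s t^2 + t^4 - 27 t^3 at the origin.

The Hessian of f at 0 has rank 1. Corank 2; j^3 = (s - 3*t)^3 is a perfect cube, so E-series; the 4-jet and mu = 6 give E_6.

E6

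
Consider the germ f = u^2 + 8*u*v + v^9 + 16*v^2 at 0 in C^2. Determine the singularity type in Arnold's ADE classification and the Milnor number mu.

Type A_8, Milnor number mu = 8.

The Hessian of f at 0 is [[2, 8], [8, 32]] with rank 1, so corank 1. A Groebner basis of the Jacobian ideal J(f) in C{u,v} is {v^8, u + 4*v}; counting standard monomials gives mu = 8. Corank 1: A-series; mu = 8 gives A_8.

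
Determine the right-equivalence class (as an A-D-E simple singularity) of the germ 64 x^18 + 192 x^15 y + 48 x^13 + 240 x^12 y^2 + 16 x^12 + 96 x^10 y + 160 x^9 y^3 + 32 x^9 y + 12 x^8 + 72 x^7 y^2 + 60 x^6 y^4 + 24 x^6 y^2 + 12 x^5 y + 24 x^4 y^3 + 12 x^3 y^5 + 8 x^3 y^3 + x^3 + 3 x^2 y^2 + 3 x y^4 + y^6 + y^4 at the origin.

The Hessian of f at 0 is [[0, 0], [0, 0]] with rank 0, so corank 2. A Groebner basis of the Jacobian ideal J(f) in C{x,y} is {x^3, x^2*y, x^2/2 + x*y^2, y^3}; counting standard monomials gives mu = 6. Corank 2; j^3 = x^3 is a perfect cube, so E-series; the 4-jet and mu = 6 give E_6.

E6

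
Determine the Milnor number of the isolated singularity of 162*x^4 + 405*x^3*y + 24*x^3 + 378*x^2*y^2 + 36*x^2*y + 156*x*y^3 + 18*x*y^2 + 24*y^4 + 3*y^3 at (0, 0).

7

The Hessian of f at 0 is [[0, 0], [0, 0]] with rank 0, so corank 2. A Groebner basis of the Jacobian ideal J(f) in C{x,y} is {256*x^2/3 + 256*x*y/3 + y^4 + 8*y^3/9 + 64*y^2/3, x^3 + 28*x^2/3 + 28*x*y/3 + 2*y^3/9 + 7*y^2/3, x^2*y - 104*x^2/9 - 104*x*y/9 - 10*y^3/27 - 26*y^2/9, 32*x^2/3 + x*y^2 + 32*x*y/3 + 11*y^3/18 + 8*y^2/3}; counting standard monomials gives mu = 7. Corank 2; j^3 = 3*(2*x + y)^3 is a perfect cube, so E-series; the 4-jet and mu = 7 give E_7.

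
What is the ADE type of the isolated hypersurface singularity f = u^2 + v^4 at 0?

A_3

The Hessian of f at 0 is [[2, 0], [0, 0]] with rank 1, so corank 1. A Groebner basis of the Jacobian ideal J(f) in C{u,v} is {v^3, u}; counting standard monomials gives mu = 3. Corank 1: A-series; mu = 3 gives A_3.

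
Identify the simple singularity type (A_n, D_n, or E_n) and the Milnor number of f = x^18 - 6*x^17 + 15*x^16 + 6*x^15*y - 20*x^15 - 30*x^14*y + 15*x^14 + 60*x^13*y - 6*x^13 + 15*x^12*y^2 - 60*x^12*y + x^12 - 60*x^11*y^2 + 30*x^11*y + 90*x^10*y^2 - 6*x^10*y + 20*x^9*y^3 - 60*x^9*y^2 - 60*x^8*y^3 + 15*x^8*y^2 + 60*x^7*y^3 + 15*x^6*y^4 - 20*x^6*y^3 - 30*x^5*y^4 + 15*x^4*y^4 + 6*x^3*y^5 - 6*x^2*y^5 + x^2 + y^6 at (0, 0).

The Hessian of f at 0 is [[2, 0], [0, 0]] with rank 1, so corank 1. A Groebner basis of the Jacobian ideal J(f) in C{x,y} is {y^5, x}; counting standard monomials gives mu = 5. Corank 1: A-series; mu = 5 gives A_5.

Type A_{5}, Milnor number mu = 5.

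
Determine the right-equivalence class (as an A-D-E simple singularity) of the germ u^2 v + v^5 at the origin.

D_{6}

The Hessian of f at 0 is [[0, 0], [0, 0]] with rank 0, so corank 2. A Groebner basis of the Jacobian ideal J(f) in C{u,v} is {u^2/5 + v^4, u^3, u*v}; counting standard monomials gives mu = 6. Corank 2; j^3 = u^2*v has shape L^2 M (L != M), so D-series; mu = 6 gives D_6.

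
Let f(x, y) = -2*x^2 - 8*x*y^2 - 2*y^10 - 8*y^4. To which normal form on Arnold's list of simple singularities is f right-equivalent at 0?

The Hessian of f at 0 has rank 1. Corank 1: A-series; mu = 9 gives A_9.

A_9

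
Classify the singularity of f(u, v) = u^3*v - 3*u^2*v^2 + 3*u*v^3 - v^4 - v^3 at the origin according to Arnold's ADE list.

The Hessian of f at 0 has rank 0. Corank 2; j^3 = -v^3 is a perfect cube, so E-series; the 4-jet and mu = 7 give E_7.

E7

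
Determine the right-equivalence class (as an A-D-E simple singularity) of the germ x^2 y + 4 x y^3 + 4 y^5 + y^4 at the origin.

D5

The Hessian of f at 0 has rank 0. Corank 2; j^3 = x^2*y has shape L^2 M (L != M), so D-series; mu = 5 gives D_5.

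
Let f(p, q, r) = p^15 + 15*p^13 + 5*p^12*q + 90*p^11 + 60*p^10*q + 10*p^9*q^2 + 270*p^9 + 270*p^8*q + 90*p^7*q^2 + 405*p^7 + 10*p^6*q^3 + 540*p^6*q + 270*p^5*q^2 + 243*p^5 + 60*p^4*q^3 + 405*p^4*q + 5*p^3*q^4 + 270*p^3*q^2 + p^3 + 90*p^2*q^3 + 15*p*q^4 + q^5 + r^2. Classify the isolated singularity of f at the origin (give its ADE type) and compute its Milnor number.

Type E_{8}, Milnor number mu = 8.

The Hessian of f at 0 has rank 1. Corank 2; j^3 = p^3 is a perfect cube, so E-series; the 5-jet and mu = 8 give E_8.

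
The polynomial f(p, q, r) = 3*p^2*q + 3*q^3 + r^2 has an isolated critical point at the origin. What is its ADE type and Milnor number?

The Hessian of f at 0 is [[0, 0, 0], [0, 0, 0], [0, 0, 2]] with rank 1, so corank 2. A Groebner basis of the Jacobian ideal J(f) in C{p,q,r} is {q^3, p^2 + 3*q^2, p*q, r}; counting standard monomials gives mu = 4. Corank 2; j^3 = 3*q*(p^2 + q^2) splits into three distinct lines over C (the quadratic factor has nonzero discriminant), so D_4.

Type D_{4}, Milnor number mu = 4.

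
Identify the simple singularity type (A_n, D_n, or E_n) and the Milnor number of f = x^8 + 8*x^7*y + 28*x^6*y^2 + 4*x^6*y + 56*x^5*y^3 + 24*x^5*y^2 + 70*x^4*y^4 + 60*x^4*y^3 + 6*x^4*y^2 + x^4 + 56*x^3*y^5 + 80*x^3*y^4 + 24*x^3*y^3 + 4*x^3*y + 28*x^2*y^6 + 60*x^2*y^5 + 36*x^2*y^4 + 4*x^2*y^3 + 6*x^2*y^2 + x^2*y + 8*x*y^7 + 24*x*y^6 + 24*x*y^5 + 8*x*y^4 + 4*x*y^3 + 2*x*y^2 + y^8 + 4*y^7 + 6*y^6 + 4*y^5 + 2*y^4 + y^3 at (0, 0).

Type D_5, Milnor number mu = 5.

The Hessian of f at 0 has rank 0. Corank 2; j^3 = y*(x + y)^2 has shape L^2 M (L != M), so D-series; mu = 5 gives D_5.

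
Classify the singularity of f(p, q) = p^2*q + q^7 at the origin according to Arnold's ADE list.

The Hessian of f at 0 is [[0, 0], [0, 0]] with rank 0, so corank 2. A Groebner basis of the Jacobian ideal J(f) in C{p,q} is {p^2/7 + q^6, p^3, p*q}; counting standard monomials gives mu = 8. Corank 2; j^3 = p^2*q has shape L^2 M (L != M), so D-series; mu = 8 gives D_8.

D_8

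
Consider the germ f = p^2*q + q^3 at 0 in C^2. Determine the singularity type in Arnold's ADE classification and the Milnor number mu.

Type D_{4}, Milnor number mu = 4.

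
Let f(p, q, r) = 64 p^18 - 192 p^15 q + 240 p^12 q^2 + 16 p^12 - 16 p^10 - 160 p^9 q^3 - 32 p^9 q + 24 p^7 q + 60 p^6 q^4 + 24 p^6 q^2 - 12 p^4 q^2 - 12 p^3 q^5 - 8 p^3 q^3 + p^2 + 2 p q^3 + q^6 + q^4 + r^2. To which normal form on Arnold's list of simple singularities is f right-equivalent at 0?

The Hessian of f at 0 is [[2, 0, 0], [0, 0, 0], [0, 0, 2]] with rank 2, so corank 1. A Groebner basis of the Jacobian ideal J(f) in C{p,q,r} is {q^3, p, r}; counting standard monomials gives mu = 3. Corank 1: A-series; mu = 3 gives A_3.

A_3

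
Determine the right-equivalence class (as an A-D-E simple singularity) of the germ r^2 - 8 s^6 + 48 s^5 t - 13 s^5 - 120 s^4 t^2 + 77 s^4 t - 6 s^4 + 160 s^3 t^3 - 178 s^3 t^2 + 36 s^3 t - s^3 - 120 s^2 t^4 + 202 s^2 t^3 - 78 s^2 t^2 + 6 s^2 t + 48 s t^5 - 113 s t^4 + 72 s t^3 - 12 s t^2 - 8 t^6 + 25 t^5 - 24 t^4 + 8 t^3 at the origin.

E_8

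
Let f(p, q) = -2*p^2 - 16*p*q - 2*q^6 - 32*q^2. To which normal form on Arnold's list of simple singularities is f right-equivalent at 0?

The Hessian of f at 0 is [[-4, -16], [-16, -64]] with rank 1, so corank 1. A Groebner basis of the Jacobian ideal J(f) in C{p,q} is {q^5, p + 4*q}; counting standard monomials gives mu = 5. Corank 1: A-series; mu = 5 gives A_5.

A_{5}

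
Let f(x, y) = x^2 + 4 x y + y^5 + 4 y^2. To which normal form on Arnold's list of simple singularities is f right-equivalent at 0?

A_4

The Hessian of f at 0 has rank 1. Corank 1: A-series; mu = 4 gives A_4.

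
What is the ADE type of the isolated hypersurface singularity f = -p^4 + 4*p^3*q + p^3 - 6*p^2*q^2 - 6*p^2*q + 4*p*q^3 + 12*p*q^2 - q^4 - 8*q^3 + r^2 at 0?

The Hessian of f at 0 has rank 1. Corank 2; j^3 = (p - 2*q)^3 is a perfect cube, so E-series; the 4-jet and mu = 6 give E_6.

E_{6}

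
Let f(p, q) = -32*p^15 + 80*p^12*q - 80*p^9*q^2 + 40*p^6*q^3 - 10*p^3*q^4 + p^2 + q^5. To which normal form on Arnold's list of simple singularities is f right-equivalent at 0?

A_4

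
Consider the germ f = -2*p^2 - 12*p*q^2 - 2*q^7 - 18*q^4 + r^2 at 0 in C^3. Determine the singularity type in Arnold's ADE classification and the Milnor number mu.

Type A6, Milnor number mu = 6.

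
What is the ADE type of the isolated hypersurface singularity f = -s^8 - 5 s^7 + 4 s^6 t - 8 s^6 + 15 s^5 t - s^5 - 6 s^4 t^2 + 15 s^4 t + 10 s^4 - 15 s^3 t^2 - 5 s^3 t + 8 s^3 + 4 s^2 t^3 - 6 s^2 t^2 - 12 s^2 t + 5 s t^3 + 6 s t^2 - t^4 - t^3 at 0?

E7

The Hessian of f at 0 is [[0, 0], [0, 0]] with rank 0, so corank 2. A Groebner basis of the Jacobian ideal J(f) in C{s,t} is {-256*s^2/11 + 256*s*t/11 + t^4 - 8*t^3/33 - 64*t^2/11, s^3 + 36*s^2/11 - 36*s*t/11 - t^3/11 + 9*t^2/11, s^2*t + 136*s^2/33 - 136*s*t/33 - 41*t^3/198 + 34*t^2/33, 128*s^2/33 + s*t^2 - 128*s*t/33 - 91*t^3/198 + 32*t^2/33}; counting standard monomials gives mu = 7. Corank 2; j^3 = (2*s - t)^3 is a perfect cube, so E-series; the 4-jet and mu = 7 give E_7.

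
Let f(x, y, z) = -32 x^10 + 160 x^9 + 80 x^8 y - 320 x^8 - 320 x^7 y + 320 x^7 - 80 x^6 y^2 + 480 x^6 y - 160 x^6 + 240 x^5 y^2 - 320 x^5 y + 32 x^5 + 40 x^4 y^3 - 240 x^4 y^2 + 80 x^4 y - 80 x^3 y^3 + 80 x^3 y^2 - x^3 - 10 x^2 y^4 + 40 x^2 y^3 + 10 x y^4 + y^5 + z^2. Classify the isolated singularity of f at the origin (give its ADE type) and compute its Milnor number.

Type E_8, Milnor number mu = 8.

The Hessian of f at 0 has rank 1. Corank 2; j^3 = -x^3 is a perfect cube, so E-series; the 5-jet and mu = 8 give E_8.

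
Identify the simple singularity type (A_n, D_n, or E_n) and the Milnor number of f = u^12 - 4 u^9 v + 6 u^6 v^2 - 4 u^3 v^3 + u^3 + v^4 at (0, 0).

Type E_6, Milnor number mu = 6.

The Hessian of f at 0 is [[0, 0], [0, 0]] with rank 0, so corank 2. A Groebner basis of the Jacobian ideal J(f) in C{u,v} is {v^3, u^2}; counting standard monomials gives mu = 6. Corank 2; j^3 = u^3 is a perfect cube, so E-series; the 4-jet and mu = 6 give E_6.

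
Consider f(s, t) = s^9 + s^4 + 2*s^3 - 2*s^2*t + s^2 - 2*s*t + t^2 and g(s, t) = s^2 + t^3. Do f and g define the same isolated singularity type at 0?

No.

The Hessian of f at 0 is [[2, -2], [-2, 2]] with rank 1, so corank 1. A Groebner basis of the Jacobian ideal J(f) in C{s,t} is {-21*s*t^2 - 18*s*t - 7*s/2 + t^5 - 5*t^4/2 + 10*t^3 + 29*t^2/2 + 7*t/2, s*t^3 + 5*s*t^2/2 + 3*s*t/2 + s/4 - t^4/4 - 3*t^3/2 - 5*t^2/4 - t/4, s^2 + s - t}; counting standard monomials gives mu = 8. Corank 1: A-series; mu = 8 gives A_8. The Hessian of g at 0 is [[2, 0], [0, 0]] with rank 1, so corank 1. A Groebner basis of the Jacobian ideal J(g) in C{s,t} is {t^2, s}; counting standard monomials gives mu = 2. Corank 1: A-series; mu = 2 gives A_2. f is A_8 but g is A_2, hence not right-equivalent.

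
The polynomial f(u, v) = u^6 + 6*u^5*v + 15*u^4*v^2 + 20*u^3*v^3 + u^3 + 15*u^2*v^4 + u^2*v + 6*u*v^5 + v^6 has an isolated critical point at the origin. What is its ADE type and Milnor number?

Type D_{7}, Milnor number mu = 7.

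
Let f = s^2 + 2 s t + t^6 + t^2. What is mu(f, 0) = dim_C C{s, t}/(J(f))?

5

The Hessian of f at 0 is [[2, 2], [2, 2]] with rank 1, so corank 1. A Groebner basis of the Jacobian ideal J(f) in C{s,t} is {t^5, s + t}; counting standard monomials gives mu = 5. Corank 1: A-series; mu = 5 gives A_5.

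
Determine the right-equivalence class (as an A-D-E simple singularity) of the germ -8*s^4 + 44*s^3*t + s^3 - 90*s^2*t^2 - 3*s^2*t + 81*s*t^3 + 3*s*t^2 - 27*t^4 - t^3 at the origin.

E_{7}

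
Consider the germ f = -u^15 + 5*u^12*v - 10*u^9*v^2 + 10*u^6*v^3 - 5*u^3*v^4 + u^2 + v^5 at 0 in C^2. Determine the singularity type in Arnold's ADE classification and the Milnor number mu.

The Hessian of f at 0 has rank 1. Corank 1: A-series; mu = 4 gives A_4.

Type A_4, Milnor number mu = 4.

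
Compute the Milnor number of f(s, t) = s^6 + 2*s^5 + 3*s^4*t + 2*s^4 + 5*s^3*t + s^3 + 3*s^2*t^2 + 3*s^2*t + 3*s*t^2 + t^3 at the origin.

7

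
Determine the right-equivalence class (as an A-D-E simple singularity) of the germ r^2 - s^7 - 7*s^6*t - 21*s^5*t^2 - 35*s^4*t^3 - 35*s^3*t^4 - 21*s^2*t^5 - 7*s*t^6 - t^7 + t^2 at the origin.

A_6

The Hessian of f at 0 has rank 2. Corank 1: A-series; mu = 6 gives A_6.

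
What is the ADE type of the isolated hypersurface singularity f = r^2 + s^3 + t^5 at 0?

E8

The Hessian of f at 0 has rank 1. Corank 2; j^3 = s^3 is a perfect cube, so E-series; the 5-jet and mu = 8 give E_8.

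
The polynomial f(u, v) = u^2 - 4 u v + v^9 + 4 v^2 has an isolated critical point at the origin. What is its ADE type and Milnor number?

The Hessian of f at 0 has rank 1. Corank 1: A-series; mu = 8 gives A_8.

Type A8, Milnor number mu = 8.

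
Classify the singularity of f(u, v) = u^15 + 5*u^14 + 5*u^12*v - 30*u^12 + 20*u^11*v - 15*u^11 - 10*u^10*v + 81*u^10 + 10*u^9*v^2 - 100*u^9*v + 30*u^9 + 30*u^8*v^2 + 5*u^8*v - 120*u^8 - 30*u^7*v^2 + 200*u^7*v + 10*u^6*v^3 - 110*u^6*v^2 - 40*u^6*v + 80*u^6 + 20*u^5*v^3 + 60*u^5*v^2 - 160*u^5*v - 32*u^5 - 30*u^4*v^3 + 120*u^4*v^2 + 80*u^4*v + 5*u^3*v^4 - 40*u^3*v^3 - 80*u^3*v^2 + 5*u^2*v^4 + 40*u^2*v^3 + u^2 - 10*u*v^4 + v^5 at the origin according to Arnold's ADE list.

A_{4}

The Hessian of f at 0 is [[2, 0], [0, 0]] with rank 1, so corank 1. A Groebner basis of the Jacobian ideal J(f) in C{u,v} is {v^4, u}; counting standard monomials gives mu = 4. Corank 1: A-series; mu = 4 gives A_4.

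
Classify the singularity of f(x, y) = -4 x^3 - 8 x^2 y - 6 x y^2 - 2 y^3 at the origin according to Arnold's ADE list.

D_{4}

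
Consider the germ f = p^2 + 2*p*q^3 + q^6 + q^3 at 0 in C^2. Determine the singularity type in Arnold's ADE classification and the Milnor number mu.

Type A_{2}, Milnor number mu = 2.

The Hessian of f at 0 is [[2, 0], [0, 0]] with rank 1, so corank 1. A Groebner basis of the Jacobian ideal J(f) in C{p,q} is {q^2, p}; counting standard monomials gives mu = 2. Corank 1: A-series; mu = 2 gives A_2.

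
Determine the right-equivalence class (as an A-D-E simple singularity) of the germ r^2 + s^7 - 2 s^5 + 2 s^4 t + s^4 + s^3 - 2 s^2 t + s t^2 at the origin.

D_{5}

The Hessian of f at 0 has rank 1. Corank 2; j^3 = s*(s - t)^2 has shape L^2 M (L != M), so D-series; mu = 5 gives D_5.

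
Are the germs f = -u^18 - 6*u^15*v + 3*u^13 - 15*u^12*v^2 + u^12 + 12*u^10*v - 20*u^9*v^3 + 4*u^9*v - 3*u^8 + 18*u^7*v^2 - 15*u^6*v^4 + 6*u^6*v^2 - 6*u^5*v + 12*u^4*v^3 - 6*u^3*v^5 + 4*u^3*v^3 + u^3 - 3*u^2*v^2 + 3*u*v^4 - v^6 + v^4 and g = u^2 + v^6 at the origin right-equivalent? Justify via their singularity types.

No.

The Hessian of f at 0 has rank 0. Corank 2; j^3 = u^3 is a perfect cube, so E-series; the 4-jet and mu = 6 give E_6. The Hessian of g at 0 has rank 1. Corank 1: A-series; mu = 5 gives A_5. f is E_6 but g is A_5, hence not right-equivalent.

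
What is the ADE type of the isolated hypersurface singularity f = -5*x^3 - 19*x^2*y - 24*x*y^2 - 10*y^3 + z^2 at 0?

The Hessian of f at 0 is [[0, 0, 0], [0, 0, 0], [0, 0, 2]] with rank 1, so corank 2. A Groebner basis of the Jacobian ideal J(f) in C{x,y,z} is {y^3, x^2 - 6*y^2, x*y + 3*y^2, z}; counting standard monomials gives mu = 4. Corank 2; j^3 = -(x + y)*(5*x^2 + 14*x*y + 10*y^2) splits into three distinct lines over C (the quadratic factor has nonzero discriminant), so D_4.

D_{4}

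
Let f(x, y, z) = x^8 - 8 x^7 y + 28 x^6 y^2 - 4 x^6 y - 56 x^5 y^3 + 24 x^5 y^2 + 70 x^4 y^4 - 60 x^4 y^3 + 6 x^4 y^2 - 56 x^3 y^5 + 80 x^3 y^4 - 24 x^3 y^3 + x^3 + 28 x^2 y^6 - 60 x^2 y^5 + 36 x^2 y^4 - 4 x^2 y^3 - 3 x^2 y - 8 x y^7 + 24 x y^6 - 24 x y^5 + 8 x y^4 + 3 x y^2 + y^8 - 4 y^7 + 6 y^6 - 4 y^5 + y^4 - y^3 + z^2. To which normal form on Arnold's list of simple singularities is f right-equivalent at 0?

E_{6}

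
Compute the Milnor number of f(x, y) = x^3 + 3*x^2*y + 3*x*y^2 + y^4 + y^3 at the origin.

6

The Hessian of f at 0 has rank 0. Corank 2; j^3 = (x + y)^3 is a perfect cube, so E-series; the 4-jet and mu = 6 give E_6.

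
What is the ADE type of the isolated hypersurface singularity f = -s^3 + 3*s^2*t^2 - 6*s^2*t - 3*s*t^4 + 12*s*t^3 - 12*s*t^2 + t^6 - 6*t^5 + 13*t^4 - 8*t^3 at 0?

The Hessian of f at 0 has rank 0. Corank 2; j^3 = -(s + 2*t)^3 is a perfect cube, so E-series; the 4-jet and mu = 6 give E_6.

E_6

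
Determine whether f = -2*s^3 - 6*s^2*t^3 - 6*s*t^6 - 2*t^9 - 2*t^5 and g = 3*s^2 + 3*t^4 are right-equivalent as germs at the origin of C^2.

No.

The Hessian of f at 0 is [[0, 0], [0, 0]] with rank 0, so corank 2. A Groebner basis of the Jacobian ideal J(f) in C{s,t} is {s^2/2 + s*t^3, t^4, s^3, s^2*t}; counting standard monomials gives mu = 8. Corank 2; j^3 = -2*s^3 is a perfect cube, so E-series; the 5-jet and mu = 8 give E_8. The Hessian of g at 0 is [[6, 0], [0, 0]] with rank 1, so corank 1. A Groebner basis of the Jacobian ideal J(g) in C{s,t} is {t^3, s}; counting standard monomials gives mu = 3. Corank 1: A-series; mu = 3 gives A_3. f is E_8 but g is A_3, hence not right-equivalent.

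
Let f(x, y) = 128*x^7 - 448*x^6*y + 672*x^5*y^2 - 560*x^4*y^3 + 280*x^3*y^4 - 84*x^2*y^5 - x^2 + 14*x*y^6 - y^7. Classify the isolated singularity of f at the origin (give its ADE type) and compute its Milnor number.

Type A_{6}, Milnor number mu = 6.

The Hessian of f at 0 has rank 1. Corank 1: A-series; mu = 6 gives A_6.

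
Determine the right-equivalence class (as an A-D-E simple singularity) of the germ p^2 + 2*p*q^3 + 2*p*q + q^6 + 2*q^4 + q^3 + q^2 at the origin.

The Hessian of f at 0 has rank 1. Corank 1: A-series; mu = 2 gives A_2.

A_2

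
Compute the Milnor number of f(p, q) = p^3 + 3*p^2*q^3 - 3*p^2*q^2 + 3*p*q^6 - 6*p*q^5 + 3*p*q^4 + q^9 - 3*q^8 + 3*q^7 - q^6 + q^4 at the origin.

The Hessian of f at 0 has rank 0. Corank 2; j^3 = p^3 is a perfect cube, so E-series; the 4-jet and mu = 6 give E_6.

6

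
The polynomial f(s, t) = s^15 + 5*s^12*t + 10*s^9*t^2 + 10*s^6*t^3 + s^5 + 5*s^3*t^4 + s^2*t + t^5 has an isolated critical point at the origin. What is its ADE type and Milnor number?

Type D_{6}, Milnor number mu = 6.

The Hessian of f at 0 has rank 0. Corank 2; j^3 = s^2*t has shape L^2 M (L != M), so D-series; mu = 6 gives D_6.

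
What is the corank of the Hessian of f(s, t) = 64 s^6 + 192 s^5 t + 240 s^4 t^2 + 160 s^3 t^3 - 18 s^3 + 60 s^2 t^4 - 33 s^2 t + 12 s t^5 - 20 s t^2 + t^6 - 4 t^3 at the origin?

2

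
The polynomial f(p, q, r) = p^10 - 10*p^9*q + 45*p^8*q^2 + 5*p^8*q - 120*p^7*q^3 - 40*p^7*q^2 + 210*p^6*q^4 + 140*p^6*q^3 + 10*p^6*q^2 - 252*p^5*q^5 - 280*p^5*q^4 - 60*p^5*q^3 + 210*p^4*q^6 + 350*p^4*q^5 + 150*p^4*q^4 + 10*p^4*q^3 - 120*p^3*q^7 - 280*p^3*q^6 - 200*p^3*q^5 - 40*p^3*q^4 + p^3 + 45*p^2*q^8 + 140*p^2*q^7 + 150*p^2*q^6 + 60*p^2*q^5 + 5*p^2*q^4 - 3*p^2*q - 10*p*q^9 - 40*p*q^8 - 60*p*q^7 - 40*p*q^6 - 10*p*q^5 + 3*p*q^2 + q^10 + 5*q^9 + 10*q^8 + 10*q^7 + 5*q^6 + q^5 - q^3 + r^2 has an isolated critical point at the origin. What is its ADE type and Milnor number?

Type E8, Milnor number mu = 8.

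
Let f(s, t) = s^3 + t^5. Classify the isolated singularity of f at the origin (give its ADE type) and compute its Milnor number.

Type E_8, Milnor number mu = 8.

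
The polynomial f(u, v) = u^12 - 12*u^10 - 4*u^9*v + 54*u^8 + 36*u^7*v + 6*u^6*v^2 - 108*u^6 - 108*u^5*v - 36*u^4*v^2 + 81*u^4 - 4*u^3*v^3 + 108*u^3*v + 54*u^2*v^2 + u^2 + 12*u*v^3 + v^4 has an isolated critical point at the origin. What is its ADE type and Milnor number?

Type A3, Milnor number mu = 3.

The Hessian of f at 0 is [[2, 0], [0, 0]] with rank 1, so corank 1. A Groebner basis of the Jacobian ideal J(f) in C{u,v} is {v^3, u}; counting standard monomials gives mu = 3. Corank 1: A-series; mu = 3 gives A_3.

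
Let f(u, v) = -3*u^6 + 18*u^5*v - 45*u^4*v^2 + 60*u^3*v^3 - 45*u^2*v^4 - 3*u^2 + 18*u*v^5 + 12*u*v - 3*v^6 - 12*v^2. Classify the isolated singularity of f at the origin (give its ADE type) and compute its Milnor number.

The Hessian of f at 0 has rank 1. Corank 1: A-series; mu = 5 gives A_5.

Type A5, Milnor number mu = 5.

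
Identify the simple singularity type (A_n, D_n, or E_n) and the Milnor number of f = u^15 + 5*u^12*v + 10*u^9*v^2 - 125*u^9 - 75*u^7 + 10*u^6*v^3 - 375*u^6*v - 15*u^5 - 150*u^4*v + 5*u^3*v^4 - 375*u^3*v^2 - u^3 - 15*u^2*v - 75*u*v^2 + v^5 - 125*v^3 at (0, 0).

Type E_8, Milnor number mu = 8.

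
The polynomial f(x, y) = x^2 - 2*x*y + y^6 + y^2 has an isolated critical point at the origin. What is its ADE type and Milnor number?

Type A5, Milnor number mu = 5.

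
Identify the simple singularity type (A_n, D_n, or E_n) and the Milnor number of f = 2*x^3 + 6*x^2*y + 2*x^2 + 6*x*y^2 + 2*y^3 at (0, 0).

Type A_{2}, Milnor number mu = 2.

The Hessian of f at 0 is [[4, 0], [0, 0]] with rank 1, so corank 1. A Groebner basis of the Jacobian ideal J(f) in C{x,y} is {y^2, x}; counting standard monomials gives mu = 2. Corank 1: A-series; mu = 2 gives A_2.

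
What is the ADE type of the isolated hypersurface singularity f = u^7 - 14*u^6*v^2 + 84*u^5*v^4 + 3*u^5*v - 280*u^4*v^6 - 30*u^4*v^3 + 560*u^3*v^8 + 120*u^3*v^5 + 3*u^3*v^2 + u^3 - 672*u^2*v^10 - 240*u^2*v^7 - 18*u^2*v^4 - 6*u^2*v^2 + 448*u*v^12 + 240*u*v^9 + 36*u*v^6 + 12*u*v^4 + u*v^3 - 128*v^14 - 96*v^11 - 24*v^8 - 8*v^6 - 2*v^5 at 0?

E_7

The Hessian of f at 0 has rank 0. Corank 2; j^3 = u^3 is a perfect cube, so E-series; the 4-jet and mu = 7 give E_7.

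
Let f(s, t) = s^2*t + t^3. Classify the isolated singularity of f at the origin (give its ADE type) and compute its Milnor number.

Type D4, Milnor number mu = 4.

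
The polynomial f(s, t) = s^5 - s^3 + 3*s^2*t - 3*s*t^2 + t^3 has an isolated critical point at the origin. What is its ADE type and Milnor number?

The Hessian of f at 0 is [[0, 0], [0, 0]] with rank 0, so corank 2. A Groebner basis of the Jacobian ideal J(f) in C{s,t} is {t^5, s*t^3 - 3*t^4/4, s^2 - 2*s*t + t^2}; counting standard monomials gives mu = 8. Corank 2; j^3 = -(s - t)^3 is a perfect cube, so E-series; the 5-jet and mu = 8 give E_8.

Type E8, Milnor number mu = 8.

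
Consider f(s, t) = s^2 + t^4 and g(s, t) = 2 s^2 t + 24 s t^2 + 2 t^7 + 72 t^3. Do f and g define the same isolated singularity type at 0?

The Hessian of f at 0 has rank 1. Corank 1: A-series; mu = 3 gives A_3. The Hessian of g at 0 has rank 0. Corank 2; j^3 = 2*t*(s + 6*t)^2 has shape L^2 M (L != M), so D-series; mu = 8 gives D_8. f is A_3 but g is D_8, hence not right-equivalent.

No.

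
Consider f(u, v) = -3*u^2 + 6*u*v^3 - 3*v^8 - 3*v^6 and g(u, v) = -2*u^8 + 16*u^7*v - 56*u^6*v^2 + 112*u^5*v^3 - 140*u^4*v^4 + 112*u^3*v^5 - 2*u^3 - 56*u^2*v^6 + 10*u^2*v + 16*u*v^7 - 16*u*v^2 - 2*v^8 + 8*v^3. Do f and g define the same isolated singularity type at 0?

No.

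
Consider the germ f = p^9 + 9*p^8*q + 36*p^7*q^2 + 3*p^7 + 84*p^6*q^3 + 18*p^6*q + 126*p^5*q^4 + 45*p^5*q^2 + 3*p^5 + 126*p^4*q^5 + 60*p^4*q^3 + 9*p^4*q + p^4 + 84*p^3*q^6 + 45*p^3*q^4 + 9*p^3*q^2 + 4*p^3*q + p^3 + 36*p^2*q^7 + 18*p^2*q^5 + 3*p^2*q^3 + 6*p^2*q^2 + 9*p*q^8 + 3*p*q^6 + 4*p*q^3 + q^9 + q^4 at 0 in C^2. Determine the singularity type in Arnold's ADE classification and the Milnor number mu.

Type E_{6}, Milnor number mu = 6.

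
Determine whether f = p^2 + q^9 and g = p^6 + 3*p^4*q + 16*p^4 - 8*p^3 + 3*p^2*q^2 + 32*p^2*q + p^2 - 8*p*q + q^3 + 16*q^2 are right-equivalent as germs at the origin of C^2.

No.

The Hessian of f at 0 is [[2, 0], [0, 0]] with rank 1, so corank 1. A Groebner basis of the Jacobian ideal J(f) in C{p,q} is {q^8, p}; counting standard monomials gives mu = 8. Corank 1: A-series; mu = 8 gives A_8. The Hessian of g at 0 is [[2, -8], [-8, 32]] with rank 1, so corank 1. A Groebner basis of the Jacobian ideal J(g) in C{p,q} is {q^2, p - 4*q}; counting standard monomials gives mu = 2. Corank 1: A-series; mu = 2 gives A_2. f is A_8 but g is A_2, hence not right-equivalent.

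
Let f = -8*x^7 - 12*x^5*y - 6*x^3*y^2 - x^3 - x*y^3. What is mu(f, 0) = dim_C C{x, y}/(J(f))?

7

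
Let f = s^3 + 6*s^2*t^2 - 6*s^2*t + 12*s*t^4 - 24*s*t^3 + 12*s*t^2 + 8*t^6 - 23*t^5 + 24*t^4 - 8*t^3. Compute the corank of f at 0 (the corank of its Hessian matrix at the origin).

2

The Hessian at 0 is [[0, 0], [0, 0]] of rank 0; hence corank 2.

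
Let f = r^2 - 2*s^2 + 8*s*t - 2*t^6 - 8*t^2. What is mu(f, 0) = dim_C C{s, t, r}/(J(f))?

5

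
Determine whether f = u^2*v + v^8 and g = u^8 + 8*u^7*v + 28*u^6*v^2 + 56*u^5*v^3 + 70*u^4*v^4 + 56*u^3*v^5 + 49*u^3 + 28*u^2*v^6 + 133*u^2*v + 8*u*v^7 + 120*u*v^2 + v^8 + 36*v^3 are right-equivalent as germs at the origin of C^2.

Yes.

The Hessian of f at 0 has rank 0. Corank 2; j^3 = u^2*v has shape L^2 M (L != M), so D-series; mu = 9 gives D_9. The Hessian of g at 0 has rank 0. Corank 2; j^3 = (u + v)*(7*u + 6*v)^2 has shape L^2 M (L != M), so D-series; mu = 9 gives D_9. Both have type D_9, hence right-equivalent.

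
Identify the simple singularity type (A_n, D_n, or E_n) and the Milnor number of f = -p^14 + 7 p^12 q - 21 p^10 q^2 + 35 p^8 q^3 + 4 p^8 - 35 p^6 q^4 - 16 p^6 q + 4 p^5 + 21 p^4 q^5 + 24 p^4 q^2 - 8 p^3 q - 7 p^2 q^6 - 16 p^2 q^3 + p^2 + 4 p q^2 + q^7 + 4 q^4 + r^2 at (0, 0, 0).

The Hessian of f at 0 has rank 2. Corank 1: A-series; mu = 6 gives A_6.

Type A_{6}, Milnor number mu = 6.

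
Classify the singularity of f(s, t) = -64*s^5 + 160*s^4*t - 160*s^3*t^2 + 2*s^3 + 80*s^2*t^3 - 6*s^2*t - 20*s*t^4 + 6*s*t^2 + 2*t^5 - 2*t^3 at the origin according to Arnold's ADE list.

E8

The Hessian of f at 0 is [[0, 0], [0, 0]] with rank 0, so corank 2. A Groebner basis of the Jacobian ideal J(f) in C{s,t} is {t^5, s*t^3 - 7*t^4/8, s^2 - 2*s*t + t^2}; counting standard monomials gives mu = 8. Corank 2; j^3 = 2*(s - t)^3 is a perfect cube, so E-series; the 5-jet and mu = 8 give E_8.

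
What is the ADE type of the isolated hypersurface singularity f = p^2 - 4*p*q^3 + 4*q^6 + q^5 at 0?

The Hessian of f at 0 is [[2, 0], [0, 0]] with rank 1, so corank 1. A Groebner basis of the Jacobian ideal J(f) in C{p,q} is {-p/2 + q^3, p^2, p*q}; counting standard monomials gives mu = 4. Corank 1: A-series; mu = 4 gives A_4.

A_{4}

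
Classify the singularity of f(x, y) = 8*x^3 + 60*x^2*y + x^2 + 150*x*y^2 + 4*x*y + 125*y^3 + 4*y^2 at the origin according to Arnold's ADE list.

The Hessian of f at 0 has rank 1. Corank 1: A-series; mu = 2 gives A_2.

A2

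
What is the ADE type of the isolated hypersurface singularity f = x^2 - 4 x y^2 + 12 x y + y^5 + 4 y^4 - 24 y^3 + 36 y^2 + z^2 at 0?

A_4

The Hessian of f at 0 is [[2, 12, 0], [12, 72, 0], [0, 0, 2]] with rank 2, so corank 1. A Groebner basis of the Jacobian ideal J(f) in C{x,y,z} is {x^2 + 12*x*y + 18*x + 108*y, -x/2 + y^2 - 3*y, z}; counting standard monomials gives mu = 4. Corank 1: A-series; mu = 4 gives A_4.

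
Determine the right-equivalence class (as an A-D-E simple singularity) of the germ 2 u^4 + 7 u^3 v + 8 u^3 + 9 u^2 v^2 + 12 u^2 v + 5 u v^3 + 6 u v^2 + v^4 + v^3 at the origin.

The Hessian of f at 0 has rank 0. Corank 2; j^3 = (2*u + v)^3 is a perfect cube, so E-series; the 4-jet and mu = 7 give E_7.

E7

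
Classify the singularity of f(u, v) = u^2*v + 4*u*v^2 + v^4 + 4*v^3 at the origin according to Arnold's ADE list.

The Hessian of f at 0 has rank 0. Corank 2; j^3 = v*(u + 2*v)^2 has shape L^2 M (L != M), so D-series; mu = 5 gives D_5.

D_{5}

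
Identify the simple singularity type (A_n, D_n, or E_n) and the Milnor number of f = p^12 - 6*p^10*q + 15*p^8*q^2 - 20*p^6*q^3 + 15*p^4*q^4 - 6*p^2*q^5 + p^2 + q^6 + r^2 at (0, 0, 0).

The Hessian of f at 0 is [[2, 0, 0], [0, 0, 0], [0, 0, 2]] with rank 2, so corank 1. A Groebner basis of the Jacobian ideal J(f) in C{p,q,r} is {q^5, p, r}; counting standard monomials gives mu = 5. Corank 1: A-series; mu = 5 gives A_5.

Type A_{5}, Milnor number mu = 5.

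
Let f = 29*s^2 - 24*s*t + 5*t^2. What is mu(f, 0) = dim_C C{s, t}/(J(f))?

The Hessian of f at 0 has rank 2. Corank 0: nondegenerate Morse point, so A_1.

1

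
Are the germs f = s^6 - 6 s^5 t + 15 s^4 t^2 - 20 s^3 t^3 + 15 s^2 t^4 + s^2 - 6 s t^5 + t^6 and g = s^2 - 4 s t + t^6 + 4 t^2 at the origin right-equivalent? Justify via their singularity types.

Yes.

The Hessian of f at 0 is [[2, 0], [0, 0]] with rank 1, so corank 1. A Groebner basis of the Jacobian ideal J(f) in C{s,t} is {t^5, s}; counting standard monomials gives mu = 5. Corank 1: A-series; mu = 5 gives A_5. The Hessian of g at 0 is [[2, -4], [-4, 8]] with rank 1, so corank 1. A Groebner basis of the Jacobian ideal J(g) in C{s,t} is {t^5, s - 2*t}; counting standard monomials gives mu = 5. Corank 1: A-series; mu = 5 gives A_5. Both have type A_5, hence right-equivalent.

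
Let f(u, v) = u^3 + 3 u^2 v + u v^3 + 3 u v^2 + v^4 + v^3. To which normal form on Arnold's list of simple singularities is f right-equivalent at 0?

E7

The Hessian of f at 0 is [[0, 0], [0, 0]] with rank 0, so corank 2. A Groebner basis of the Jacobian ideal J(f) in C{u,v} is {u^3 + 3*u^2*v + 6*u^2 + 12*u*v + 6*v^2, -3*u^2 + u*v^2 - 6*u*v - 3*v^2, 3*u^2 + 6*u*v + v^3 + 3*v^2}; counting standard monomials gives mu = 7. Corank 2; j^3 = (u + v)^3 is a perfect cube, so E-series; the 4-jet and mu = 7 give E_7.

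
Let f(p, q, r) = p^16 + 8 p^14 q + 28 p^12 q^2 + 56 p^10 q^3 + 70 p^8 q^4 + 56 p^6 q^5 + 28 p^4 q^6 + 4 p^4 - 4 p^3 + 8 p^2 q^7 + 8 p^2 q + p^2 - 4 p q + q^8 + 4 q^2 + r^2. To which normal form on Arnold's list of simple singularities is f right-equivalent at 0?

A_7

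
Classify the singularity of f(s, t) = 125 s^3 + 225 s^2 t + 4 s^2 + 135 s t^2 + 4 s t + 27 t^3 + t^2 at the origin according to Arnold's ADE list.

The Hessian of f at 0 is [[8, 4], [4, 2]] with rank 1, so corank 1. A Groebner basis of the Jacobian ideal J(f) in C{s,t} is {t^2, s + t/2}; counting standard monomials gives mu = 2. Corank 1: A-series; mu = 2 gives A_2.

A2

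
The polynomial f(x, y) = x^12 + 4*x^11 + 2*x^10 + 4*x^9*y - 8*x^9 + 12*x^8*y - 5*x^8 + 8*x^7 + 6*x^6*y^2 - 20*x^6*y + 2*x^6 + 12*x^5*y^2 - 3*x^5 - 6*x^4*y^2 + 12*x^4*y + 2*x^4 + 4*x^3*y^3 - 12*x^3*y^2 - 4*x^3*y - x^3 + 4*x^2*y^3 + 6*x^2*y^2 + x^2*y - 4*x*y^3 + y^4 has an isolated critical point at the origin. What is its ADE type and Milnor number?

Type D5, Milnor number mu = 5.

The Hessian of f at 0 has rank 0. Corank 2; j^3 = -x^2*(x - y) has shape L^2 M (L != M), so D-series; mu = 5 gives D_5.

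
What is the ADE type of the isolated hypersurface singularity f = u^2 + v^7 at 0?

A_{6}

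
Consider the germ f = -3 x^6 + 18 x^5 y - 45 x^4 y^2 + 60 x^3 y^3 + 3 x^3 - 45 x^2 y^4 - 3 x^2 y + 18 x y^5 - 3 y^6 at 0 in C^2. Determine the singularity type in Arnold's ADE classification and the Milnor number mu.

Type D_7, Milnor number mu = 7.

The Hessian of f at 0 has rank 0. Corank 2; j^3 = 3*x^2*(x - y) has shape L^2 M (L != M), so D-series; mu = 7 gives D_7.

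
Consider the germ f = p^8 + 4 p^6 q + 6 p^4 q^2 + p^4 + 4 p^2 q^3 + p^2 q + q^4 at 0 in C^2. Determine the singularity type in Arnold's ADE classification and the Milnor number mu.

Type D5, Milnor number mu = 5.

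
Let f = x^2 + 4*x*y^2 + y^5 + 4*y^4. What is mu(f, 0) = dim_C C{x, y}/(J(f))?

4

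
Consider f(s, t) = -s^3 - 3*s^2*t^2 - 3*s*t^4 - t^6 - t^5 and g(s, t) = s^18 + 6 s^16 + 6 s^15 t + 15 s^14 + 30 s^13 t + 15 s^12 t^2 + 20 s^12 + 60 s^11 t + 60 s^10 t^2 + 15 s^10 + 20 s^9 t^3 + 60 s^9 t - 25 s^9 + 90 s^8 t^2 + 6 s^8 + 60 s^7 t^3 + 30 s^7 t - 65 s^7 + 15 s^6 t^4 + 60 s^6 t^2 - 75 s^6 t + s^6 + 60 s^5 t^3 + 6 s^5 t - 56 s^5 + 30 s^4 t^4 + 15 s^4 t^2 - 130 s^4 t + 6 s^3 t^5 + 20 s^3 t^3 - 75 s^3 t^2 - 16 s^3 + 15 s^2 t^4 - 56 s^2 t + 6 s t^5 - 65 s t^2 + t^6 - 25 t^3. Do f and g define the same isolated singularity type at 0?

No.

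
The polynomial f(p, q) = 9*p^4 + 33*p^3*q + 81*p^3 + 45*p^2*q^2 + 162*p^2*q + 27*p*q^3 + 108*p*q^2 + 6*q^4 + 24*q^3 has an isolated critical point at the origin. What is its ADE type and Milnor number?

The Hessian of f at 0 is [[0, 0], [0, 0]] with rank 0, so corank 2. A Groebner basis of the Jacobian ideal J(f) in C{p,q} is {19683*p^2 + 26244*p*q + q^4 + 27*q^3 + 8748*q^2, p^3 + 270*p^2 + 360*p*q + 2*q^3/3 + 120*q^2, p^2*q - 243*p^2 - 324*p*q - 7*q^3/9 - 108*q^2, 162*p^2 + p*q^2 + 216*p*q + 8*q^3/9 + 72*q^2}; counting standard monomials gives mu = 7. Corank 2; j^3 = 3*(3*p + 2*q)^3 is a perfect cube, so E-series; the 4-jet and mu = 7 give E_7.

Type E_{7}, Milnor number mu = 7.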